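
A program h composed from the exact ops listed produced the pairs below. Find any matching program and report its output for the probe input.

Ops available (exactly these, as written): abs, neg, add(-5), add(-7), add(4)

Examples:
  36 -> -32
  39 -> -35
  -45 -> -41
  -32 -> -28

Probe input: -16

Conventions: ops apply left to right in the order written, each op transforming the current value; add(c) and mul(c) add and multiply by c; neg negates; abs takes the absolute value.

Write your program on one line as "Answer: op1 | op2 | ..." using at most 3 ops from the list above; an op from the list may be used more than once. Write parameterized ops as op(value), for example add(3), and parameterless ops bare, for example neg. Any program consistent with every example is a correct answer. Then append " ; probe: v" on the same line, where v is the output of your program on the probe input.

abs | neg | add(4) ; probe: -12

Check, running the answer program on each example:
  36 -> 36 -> -36 -> -32
  39 -> 39 -> -39 -> -35
  -45 -> 45 -> -45 -> -41
  -32 -> 32 -> -32 -> -28
  probe: -16 -> 16 -> -16 -> -12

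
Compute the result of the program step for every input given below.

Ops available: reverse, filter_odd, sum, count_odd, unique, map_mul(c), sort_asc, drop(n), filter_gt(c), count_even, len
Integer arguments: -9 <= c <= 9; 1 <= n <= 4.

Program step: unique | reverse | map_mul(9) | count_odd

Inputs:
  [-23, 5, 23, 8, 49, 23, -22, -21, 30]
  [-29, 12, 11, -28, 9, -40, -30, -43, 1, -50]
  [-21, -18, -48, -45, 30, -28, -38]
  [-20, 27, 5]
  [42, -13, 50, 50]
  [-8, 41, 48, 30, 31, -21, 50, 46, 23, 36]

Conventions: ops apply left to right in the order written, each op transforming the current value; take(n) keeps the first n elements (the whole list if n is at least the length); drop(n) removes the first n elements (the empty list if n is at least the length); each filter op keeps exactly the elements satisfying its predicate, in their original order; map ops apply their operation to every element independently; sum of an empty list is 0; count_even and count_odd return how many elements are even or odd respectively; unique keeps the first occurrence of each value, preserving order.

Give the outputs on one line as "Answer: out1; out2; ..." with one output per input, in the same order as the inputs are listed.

Execution, op by op:
  [-23, 5, 23, 8, 49, 23, -22, -21, 30] -> [-23, 5, 23, 8, 49, -22, -21, 30] -> [30, -21, -22, 49, 8, 23, 5, -23] -> [270, -189, -198, 441, 72, 207, 45, -207] -> 5
  [-29, 12, 11, -28, 9, -40, -30, -43, 1, -50] -> [-29, 12, 11, -28, 9, -40, -30, -43, 1, -50] -> [-50, 1, -43, -30, -40, 9, -28, 11, 12, -29] -> [-450, 9, -387, -270, -360, 81, -252, 99, 108, -261] -> 5
  [-21, -18, -48, -45, 30, -28, -38] -> [-21, -18, -48, -45, 30, -28, -38] -> [-38, -28, 30, -45, -48, -18, -21] -> [-342, -252, 270, -405, -432, -162, -189] -> 2
  [-20, 27, 5] -> [-20, 27, 5] -> [5, 27, -20] -> [45, 243, -180] -> 2
  [42, -13, 50, 50] -> [42, -13, 50] -> [50, -13, 42] -> [450, -117, 378] -> 1
  [-8, 41, 48, 30, 31, -21, 50, 46, 23, 36] -> [-8, 41, 48, 30, 31, -21, 50, 46, 23, 36] -> [36, 23, 46, 50, -21, 31, 30, 48, 41, -8] -> [324, 207, 414, 450, -189, 279, 270, 432, 369, -72] -> 4

5; 5; 2; 2; 1; 4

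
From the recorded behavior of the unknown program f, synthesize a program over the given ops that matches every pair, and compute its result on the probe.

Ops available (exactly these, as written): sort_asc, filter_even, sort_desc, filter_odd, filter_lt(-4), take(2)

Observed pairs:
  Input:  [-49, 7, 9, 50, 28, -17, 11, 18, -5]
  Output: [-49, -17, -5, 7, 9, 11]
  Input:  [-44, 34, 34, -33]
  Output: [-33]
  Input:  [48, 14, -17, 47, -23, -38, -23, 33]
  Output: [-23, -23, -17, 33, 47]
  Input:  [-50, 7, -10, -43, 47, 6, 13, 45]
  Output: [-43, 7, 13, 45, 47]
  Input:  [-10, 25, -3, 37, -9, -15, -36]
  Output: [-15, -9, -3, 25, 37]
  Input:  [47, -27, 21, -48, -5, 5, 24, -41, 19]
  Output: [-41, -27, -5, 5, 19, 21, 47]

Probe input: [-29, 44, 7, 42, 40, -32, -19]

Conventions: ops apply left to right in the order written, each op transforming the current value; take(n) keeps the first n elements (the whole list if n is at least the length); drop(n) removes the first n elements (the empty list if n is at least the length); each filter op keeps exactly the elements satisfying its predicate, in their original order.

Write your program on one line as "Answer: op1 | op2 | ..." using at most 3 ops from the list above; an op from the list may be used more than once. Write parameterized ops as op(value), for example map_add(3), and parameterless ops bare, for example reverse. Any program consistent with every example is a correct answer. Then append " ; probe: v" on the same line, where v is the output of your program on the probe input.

filter_odd | sort_asc ; probe: [-29, -19, 7]

Check, running the answer program on each example:
  [-49, 7, 9, 50, 28, -17, 11, 18, -5] -> [-49, 7, 9, -17, 11, -5] -> [-49, -17, -5, 7, 9, 11]
  [-44, 34, 34, -33] -> [-33] -> [-33]
  [48, 14, -17, 47, -23, -38, -23, 33] -> [-17, 47, -23, -23, 33] -> [-23, -23, -17, 33, 47]
  [-50, 7, -10, -43, 47, 6, 13, 45] -> [7, -43, 47, 13, 45] -> [-43, 7, 13, 45, 47]
  [-10, 25, -3, 37, -9, -15, -36] -> [25, -3, 37, -9, -15] -> [-15, -9, -3, 25, 37]
  [47, -27, 21, -48, -5, 5, 24, -41, 19] -> [47, -27, 21, -5, 5, -41, 19] -> [-41, -27, -5, 5, 19, 21, 47]
  probe: [-29, 44, 7, 42, 40, -32, -19] -> [-29, 7, -19] -> [-29, -19, 7]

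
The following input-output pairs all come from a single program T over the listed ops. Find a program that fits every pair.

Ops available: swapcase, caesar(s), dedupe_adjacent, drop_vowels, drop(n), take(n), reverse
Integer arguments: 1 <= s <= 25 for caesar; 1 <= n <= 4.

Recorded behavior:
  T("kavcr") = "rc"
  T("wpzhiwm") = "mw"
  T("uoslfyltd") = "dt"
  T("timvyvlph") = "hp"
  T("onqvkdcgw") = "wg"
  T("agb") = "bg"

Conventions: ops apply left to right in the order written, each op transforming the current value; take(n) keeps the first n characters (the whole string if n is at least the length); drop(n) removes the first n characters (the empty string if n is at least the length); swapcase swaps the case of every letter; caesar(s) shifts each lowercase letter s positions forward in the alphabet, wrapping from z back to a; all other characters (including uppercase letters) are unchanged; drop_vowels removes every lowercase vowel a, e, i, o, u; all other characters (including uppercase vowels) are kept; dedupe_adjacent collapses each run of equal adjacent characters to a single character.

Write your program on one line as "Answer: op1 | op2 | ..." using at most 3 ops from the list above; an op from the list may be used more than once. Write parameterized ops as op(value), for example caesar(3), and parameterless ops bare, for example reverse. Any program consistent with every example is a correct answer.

reverse | take(2)

Check, running the answer program on each example:
  "kavcr" -> "rcvak" -> "rc"
  "wpzhiwm" -> "mwihzpw" -> "mw"
  "uoslfyltd" -> "dtlyflsou" -> "dt"
  "timvyvlph" -> "hplvyvmit" -> "hp"
  "onqvkdcgw" -> "wgcdkvqno" -> "wg"
  "agb" -> "bga" -> "bg"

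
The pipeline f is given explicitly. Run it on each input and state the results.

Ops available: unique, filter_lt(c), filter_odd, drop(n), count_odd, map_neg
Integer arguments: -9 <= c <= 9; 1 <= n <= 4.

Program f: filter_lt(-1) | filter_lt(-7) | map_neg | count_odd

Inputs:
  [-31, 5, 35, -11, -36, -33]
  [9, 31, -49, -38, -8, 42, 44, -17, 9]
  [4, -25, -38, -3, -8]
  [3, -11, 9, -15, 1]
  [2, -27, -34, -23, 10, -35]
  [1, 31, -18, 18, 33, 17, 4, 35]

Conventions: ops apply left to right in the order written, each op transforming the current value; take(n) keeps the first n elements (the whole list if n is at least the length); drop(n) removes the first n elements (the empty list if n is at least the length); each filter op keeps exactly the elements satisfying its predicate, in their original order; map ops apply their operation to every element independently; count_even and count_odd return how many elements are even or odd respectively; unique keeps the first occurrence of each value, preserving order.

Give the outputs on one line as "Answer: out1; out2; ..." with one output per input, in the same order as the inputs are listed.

3; 2; 1; 2; 3; 0

Execution, op by op:
  [-31, 5, 35, -11, -36, -33] -> [-31, -11, -36, -33] -> [-31, -11, -36, -33] -> [31, 11, 36, 33] -> 3
  [9, 31, -49, -38, -8, 42, 44, -17, 9] -> [-49, -38, -8, -17] -> [-49, -38, -8, -17] -> [49, 38, 8, 17] -> 2
  [4, -25, -38, -3, -8] -> [-25, -38, -3, -8] -> [-25, -38, -8] -> [25, 38, 8] -> 1
  [3, -11, 9, -15, 1] -> [-11, -15] -> [-11, -15] -> [11, 15] -> 2
  [2, -27, -34, -23, 10, -35] -> [-27, -34, -23, -35] -> [-27, -34, -23, -35] -> [27, 34, 23, 35] -> 3
  [1, 31, -18, 18, 33, 17, 4, 35] -> [-18] -> [-18] -> [18] -> 0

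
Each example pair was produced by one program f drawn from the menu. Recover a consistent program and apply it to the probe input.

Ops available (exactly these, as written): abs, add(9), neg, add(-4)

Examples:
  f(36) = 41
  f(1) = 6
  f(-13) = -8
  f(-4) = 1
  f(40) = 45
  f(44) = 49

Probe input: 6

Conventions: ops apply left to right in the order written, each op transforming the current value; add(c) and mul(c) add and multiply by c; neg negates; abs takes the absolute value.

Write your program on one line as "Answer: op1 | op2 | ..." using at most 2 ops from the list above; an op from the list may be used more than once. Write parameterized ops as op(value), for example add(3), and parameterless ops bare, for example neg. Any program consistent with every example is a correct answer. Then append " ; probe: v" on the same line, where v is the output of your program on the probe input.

add(-4) | add(9) ; probe: 11

Check, running the answer program on each example:
  36 -> 32 -> 41
  1 -> -3 -> 6
  -13 -> -17 -> -8
  -4 -> -8 -> 1
  40 -> 36 -> 45
  44 -> 40 -> 49
  probe: 6 -> 2 -> 11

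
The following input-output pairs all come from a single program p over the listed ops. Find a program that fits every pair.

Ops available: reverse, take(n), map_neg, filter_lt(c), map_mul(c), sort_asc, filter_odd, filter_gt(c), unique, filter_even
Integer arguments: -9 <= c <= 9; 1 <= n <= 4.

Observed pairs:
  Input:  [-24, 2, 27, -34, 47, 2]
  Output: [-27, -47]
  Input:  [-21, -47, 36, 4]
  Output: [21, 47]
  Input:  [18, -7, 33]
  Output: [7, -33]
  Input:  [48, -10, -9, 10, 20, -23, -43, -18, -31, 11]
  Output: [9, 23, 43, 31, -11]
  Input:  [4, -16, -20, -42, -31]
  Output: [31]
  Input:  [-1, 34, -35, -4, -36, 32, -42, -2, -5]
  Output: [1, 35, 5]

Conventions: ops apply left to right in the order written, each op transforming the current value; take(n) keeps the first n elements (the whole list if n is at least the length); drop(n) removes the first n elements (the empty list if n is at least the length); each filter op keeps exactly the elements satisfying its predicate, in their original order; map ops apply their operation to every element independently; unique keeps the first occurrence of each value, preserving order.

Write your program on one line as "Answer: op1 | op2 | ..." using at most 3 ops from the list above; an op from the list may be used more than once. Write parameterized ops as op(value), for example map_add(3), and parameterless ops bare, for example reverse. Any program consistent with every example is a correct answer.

filter_odd | map_neg

Check, running the answer program on each example:
  [-24, 2, 27, -34, 47, 2] -> [27, 47] -> [-27, -47]
  [-21, -47, 36, 4] -> [-21, -47] -> [21, 47]
  [18, -7, 33] -> [-7, 33] -> [7, -33]
  [48, -10, -9, 10, 20, -23, -43, -18, -31, 11] -> [-9, -23, -43, -31, 11] -> [9, 23, 43, 31, -11]
  [4, -16, -20, -42, -31] -> [-31] -> [31]
  [-1, 34, -35, -4, -36, 32, -42, -2, -5] -> [-1, -35, -5] -> [1, 35, 5]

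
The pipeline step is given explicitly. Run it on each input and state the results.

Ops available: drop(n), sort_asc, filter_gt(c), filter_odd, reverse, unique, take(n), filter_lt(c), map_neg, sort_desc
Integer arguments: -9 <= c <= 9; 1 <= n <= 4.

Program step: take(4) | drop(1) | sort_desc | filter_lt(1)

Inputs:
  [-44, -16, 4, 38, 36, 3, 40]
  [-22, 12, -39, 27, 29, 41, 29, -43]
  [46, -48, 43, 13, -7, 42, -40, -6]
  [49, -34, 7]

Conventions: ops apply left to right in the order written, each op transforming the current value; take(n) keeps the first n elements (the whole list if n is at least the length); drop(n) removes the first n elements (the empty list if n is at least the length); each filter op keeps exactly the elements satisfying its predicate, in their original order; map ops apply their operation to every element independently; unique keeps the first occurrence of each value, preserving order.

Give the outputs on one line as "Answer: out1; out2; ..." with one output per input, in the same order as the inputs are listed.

Execution, op by op:
  [-44, -16, 4, 38, 36, 3, 40] -> [-44, -16, 4, 38] -> [-16, 4, 38] -> [38, 4, -16] -> [-16]
  [-22, 12, -39, 27, 29, 41, 29, -43] -> [-22, 12, -39, 27] -> [12, -39, 27] -> [27, 12, -39] -> [-39]
  [46, -48, 43, 13, -7, 42, -40, -6] -> [46, -48, 43, 13] -> [-48, 43, 13] -> [43, 13, -48] -> [-48]
  [49, -34, 7] -> [49, -34, 7] -> [-34, 7] -> [7, -34] -> [-34]

[-16]; [-39]; [-48]; [-34]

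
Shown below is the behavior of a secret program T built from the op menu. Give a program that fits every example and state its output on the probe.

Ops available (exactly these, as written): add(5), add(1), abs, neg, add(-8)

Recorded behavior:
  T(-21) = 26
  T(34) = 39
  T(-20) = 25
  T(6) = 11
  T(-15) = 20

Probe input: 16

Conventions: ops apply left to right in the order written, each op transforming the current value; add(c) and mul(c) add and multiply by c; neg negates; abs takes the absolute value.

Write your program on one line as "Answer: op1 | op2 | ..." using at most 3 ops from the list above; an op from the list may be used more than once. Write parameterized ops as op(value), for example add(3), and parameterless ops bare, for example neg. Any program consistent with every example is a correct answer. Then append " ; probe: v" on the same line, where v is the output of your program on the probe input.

abs | add(5) ; probe: 21

Check, running the answer program on each example:
  -21 -> 21 -> 26
  34 -> 34 -> 39
  -20 -> 20 -> 25
  6 -> 6 -> 11
  -15 -> 15 -> 20
  probe: 16 -> 16 -> 21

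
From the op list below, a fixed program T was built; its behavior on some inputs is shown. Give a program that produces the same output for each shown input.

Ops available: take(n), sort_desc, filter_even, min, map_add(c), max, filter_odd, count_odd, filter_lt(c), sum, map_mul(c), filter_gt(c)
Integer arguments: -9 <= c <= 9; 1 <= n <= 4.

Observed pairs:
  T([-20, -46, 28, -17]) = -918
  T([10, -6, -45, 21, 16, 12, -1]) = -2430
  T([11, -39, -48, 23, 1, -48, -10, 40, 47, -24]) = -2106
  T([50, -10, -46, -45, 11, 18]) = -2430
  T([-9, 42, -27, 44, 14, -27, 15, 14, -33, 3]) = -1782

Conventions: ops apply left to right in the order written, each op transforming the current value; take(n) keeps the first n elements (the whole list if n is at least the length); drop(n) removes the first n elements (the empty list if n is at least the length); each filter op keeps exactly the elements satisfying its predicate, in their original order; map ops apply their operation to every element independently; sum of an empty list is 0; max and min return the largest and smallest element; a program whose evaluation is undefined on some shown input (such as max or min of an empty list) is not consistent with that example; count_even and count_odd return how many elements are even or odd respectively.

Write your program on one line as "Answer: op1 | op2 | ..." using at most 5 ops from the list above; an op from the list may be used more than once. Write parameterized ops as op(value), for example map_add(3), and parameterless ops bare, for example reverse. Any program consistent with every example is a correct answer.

filter_odd | map_mul(6) | map_mul(9) | min

Check, running the answer program on each example:
  [-20, -46, 28, -17] -> [-17] -> [-102] -> [-918] -> -918
  [10, -6, -45, 21, 16, 12, -1] -> [-45, 21, -1] -> [-270, 126, -6] -> [-2430, 1134, -54] -> -2430
  [11, -39, -48, 23, 1, -48, -10, 40, 47, -24] -> [11, -39, 23, 1, 47] -> [66, -234, 138, 6, 282] -> [594, -2106, 1242, 54, 2538] -> -2106
  [50, -10, -46, -45, 11, 18] -> [-45, 11] -> [-270, 66] -> [-2430, 594] -> -2430
  [-9, 42, -27, 44, 14, -27, 15, 14, -33, 3] -> [-9, -27, -27, 15, -33, 3] -> [-54, -162, -162, 90, -198, 18] -> [-486, -1458, -1458, 810, -1782, 162] -> -1782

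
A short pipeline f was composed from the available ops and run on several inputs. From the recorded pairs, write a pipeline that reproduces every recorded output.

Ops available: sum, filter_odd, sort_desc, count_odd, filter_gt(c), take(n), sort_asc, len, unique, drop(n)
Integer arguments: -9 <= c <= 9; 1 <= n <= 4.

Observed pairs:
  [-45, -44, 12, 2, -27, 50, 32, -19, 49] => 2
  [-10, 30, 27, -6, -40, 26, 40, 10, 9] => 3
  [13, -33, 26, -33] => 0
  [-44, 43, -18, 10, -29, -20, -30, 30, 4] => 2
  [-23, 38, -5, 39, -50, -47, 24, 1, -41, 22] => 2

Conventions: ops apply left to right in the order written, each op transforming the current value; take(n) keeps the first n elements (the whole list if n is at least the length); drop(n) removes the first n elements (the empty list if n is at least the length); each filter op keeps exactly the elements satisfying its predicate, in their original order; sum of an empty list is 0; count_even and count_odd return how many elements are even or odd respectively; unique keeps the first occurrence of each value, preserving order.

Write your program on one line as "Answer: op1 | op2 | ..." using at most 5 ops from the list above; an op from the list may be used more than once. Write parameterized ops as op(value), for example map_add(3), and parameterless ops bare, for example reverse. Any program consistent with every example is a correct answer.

drop(3) | sort_desc | filter_gt(2) | drop(1) | len

Check, running the answer program on each example:
  [-45, -44, 12, 2, -27, 50, 32, -19, 49] -> [2, -27, 50, 32, -19, 49] -> [50, 49, 32, 2, -19, -27] -> [50, 49, 32] -> [49, 32] -> 2
  [-10, 30, 27, -6, -40, 26, 40, 10, 9] -> [-6, -40, 26, 40, 10, 9] -> [40, 26, 10, 9, -6, -40] -> [40, 26, 10, 9] -> [26, 10, 9] -> 3
  [13, -33, 26, -33] -> [-33] -> [-33] -> [] -> [] -> 0
  [-44, 43, -18, 10, -29, -20, -30, 30, 4] -> [10, -29, -20, -30, 30, 4] -> [30, 10, 4, -20, -29, -30] -> [30, 10, 4] -> [10, 4] -> 2
  [-23, 38, -5, 39, -50, -47, 24, 1, -41, 22] -> [39, -50, -47, 24, 1, -41, 22] -> [39, 24, 22, 1, -41, -47, -50] -> [39, 24, 22] -> [24, 22] -> 2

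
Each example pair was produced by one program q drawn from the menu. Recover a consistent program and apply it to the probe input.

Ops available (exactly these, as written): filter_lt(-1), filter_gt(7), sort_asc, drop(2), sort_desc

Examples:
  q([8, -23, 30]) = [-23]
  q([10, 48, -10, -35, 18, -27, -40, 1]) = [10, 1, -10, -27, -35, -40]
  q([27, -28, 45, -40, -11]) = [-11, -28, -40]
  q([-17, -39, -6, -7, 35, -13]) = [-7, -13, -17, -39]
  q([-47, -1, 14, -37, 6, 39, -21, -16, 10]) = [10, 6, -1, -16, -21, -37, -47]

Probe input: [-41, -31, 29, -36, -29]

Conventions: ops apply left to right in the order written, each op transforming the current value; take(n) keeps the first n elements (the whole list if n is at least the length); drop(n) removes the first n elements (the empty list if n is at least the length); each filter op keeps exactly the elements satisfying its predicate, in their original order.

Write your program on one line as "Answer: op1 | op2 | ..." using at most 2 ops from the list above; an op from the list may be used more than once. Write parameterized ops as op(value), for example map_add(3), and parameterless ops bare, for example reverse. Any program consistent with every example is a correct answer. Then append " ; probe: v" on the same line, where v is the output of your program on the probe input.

sort_desc | drop(2) ; probe: [-31, -36, -41]

Check, running the answer program on each example:
  [8, -23, 30] -> [30, 8, -23] -> [-23]
  [10, 48, -10, -35, 18, -27, -40, 1] -> [48, 18, 10, 1, -10, -27, -35, -40] -> [10, 1, -10, -27, -35, -40]
  [27, -28, 45, -40, -11] -> [45, 27, -11, -28, -40] -> [-11, -28, -40]
  [-17, -39, -6, -7, 35, -13] -> [35, -6, -7, -13, -17, -39] -> [-7, -13, -17, -39]
  [-47, -1, 14, -37, 6, 39, -21, -16, 10] -> [39, 14, 10, 6, -1, -16, -21, -37, -47] -> [10, 6, -1, -16, -21, -37, -47]
  probe: [-41, -31, 29, -36, -29] -> [29, -29, -31, -36, -41] -> [-31, -36, -41]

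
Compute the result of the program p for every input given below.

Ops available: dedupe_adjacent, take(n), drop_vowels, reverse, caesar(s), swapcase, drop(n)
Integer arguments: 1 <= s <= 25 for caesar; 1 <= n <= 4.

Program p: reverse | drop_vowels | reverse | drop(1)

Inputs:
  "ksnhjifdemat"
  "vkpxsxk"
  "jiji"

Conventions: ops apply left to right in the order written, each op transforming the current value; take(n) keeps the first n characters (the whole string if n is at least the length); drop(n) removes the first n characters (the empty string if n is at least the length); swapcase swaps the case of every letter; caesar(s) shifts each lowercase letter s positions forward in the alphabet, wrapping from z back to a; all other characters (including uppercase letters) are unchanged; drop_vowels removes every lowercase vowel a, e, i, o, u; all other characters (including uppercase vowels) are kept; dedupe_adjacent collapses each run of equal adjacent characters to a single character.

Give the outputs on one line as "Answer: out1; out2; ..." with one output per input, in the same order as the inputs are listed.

"snhjfdmt"; "kpxsxk"; "j"

Execution, op by op:
  "ksnhjifdemat" -> "tamedfijhnsk" -> "tmdfjhnsk" -> "ksnhjfdmt" -> "snhjfdmt"
  "vkpxsxk" -> "kxsxpkv" -> "kxsxpkv" -> "vkpxsxk" -> "kpxsxk"
  "jiji" -> "ijij" -> "jj" -> "jj" -> "j"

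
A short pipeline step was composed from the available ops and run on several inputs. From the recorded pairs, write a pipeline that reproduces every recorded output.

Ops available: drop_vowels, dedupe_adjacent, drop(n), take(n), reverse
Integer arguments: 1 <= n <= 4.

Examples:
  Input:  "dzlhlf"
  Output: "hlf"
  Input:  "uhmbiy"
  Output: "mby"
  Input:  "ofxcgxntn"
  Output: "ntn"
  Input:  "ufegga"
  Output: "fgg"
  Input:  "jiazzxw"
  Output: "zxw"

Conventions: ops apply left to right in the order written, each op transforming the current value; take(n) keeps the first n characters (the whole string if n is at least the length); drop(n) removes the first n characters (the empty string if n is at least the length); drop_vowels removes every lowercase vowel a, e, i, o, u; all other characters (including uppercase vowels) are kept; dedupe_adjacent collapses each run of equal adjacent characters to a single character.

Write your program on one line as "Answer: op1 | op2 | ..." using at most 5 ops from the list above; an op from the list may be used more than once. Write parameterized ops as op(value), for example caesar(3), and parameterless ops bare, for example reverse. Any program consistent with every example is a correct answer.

drop_vowels | reverse | take(3) | reverse

Check, running the answer program on each example:
  "dzlhlf" -> "dzlhlf" -> "flhlzd" -> "flh" -> "hlf"
  "uhmbiy" -> "hmby" -> "ybmh" -> "ybm" -> "mby"
  "ofxcgxntn" -> "fxcgxntn" -> "ntnxgcxf" -> "ntn" -> "ntn"
  "ufegga" -> "fgg" -> "ggf" -> "ggf" -> "fgg"
  "jiazzxw" -> "jzzxw" -> "wxzzj" -> "wxz" -> "zxw"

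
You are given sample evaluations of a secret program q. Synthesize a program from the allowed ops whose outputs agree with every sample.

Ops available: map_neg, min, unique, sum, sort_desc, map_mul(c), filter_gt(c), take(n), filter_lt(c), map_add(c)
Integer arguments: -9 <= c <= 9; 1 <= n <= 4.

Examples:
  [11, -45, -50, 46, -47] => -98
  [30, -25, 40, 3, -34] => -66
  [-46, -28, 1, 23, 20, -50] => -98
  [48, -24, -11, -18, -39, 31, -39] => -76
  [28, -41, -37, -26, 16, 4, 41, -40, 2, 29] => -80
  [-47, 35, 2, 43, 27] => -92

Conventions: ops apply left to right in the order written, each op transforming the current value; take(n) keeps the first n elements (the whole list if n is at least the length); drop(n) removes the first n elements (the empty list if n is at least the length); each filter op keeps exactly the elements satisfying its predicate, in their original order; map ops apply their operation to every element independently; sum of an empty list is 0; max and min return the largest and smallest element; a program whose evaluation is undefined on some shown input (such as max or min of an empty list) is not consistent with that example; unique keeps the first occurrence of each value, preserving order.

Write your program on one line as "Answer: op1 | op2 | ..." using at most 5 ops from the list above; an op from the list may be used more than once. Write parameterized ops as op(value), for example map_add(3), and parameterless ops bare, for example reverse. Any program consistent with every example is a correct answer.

map_mul(2) | map_add(-5) | map_add(7) | sort_desc | min

Check, running the answer program on each example:
  [11, -45, -50, 46, -47] -> [22, -90, -100, 92, -94] -> [17, -95, -105, 87, -99] -> [24, -88, -98, 94, -92] -> [94, 24, -88, -92, -98] -> -98
  [30, -25, 40, 3, -34] -> [60, -50, 80, 6, -68] -> [55, -55, 75, 1, -73] -> [62, -48, 82, 8, -66] -> [82, 62, 8, -48, -66] -> -66
  [-46, -28, 1, 23, 20, -50] -> [-92, -56, 2, 46, 40, -100] -> [-97, -61, -3, 41, 35, -105] -> [-90, -54, 4, 48, 42, -98] -> [48, 42, 4, -54, -90, -98] -> -98
  [48, -24, -11, -18, -39, 31, -39] -> [96, -48, -22, -36, -78, 62, -78] -> [91, -53, -27, -41, -83, 57, -83] -> [98, -46, -20, -34, -76, 64, -76] -> [98, 64, -20, -34, -46, -76, -76] -> -76
  [28, -41, -37, -26, 16, 4, 41, -40, 2, 29] -> [56, -82, -74, -52, 32, 8, 82, -80, 4, 58] -> [51, -87, -79, -57, 27, 3, 77, -85, -1, 53] -> [58, -80, -72, -50, 34, 10, 84, -78, 6, 60] -> [84, 60, 58, 34, 10, 6, -50, -72, -78, -80] -> -80
  [-47, 35, 2, 43, 27] -> [-94, 70, 4, 86, 54] -> [-99, 65, -1, 81, 49] -> [-92, 72, 6, 88, 56] -> [88, 72, 56, 6, -92] -> -92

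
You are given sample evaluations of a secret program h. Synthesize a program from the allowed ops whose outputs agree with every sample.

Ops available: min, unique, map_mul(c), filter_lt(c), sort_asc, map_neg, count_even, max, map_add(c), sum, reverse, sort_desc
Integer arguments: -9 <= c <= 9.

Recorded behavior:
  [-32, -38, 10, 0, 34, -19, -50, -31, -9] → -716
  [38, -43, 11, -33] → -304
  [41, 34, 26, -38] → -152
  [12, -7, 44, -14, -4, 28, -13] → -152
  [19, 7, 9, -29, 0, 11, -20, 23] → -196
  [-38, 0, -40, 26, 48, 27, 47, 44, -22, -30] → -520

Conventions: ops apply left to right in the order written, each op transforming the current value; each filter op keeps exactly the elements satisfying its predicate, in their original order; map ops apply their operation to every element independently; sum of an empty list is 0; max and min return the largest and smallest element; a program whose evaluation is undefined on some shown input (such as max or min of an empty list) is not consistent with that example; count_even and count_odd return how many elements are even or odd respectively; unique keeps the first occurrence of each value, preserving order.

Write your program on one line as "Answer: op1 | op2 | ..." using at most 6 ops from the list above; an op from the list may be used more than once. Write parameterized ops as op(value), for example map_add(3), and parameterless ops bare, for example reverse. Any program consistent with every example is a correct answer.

filter_lt(1) | sort_asc | map_mul(4) | reverse | sum

Check, running the answer program on each example:
  [-32, -38, 10, 0, 34, -19, -50, -31, -9] -> [-32, -38, 0, -19, -50, -31, -9] -> [-50, -38, -32, -31, -19, -9, 0] -> [-200, -152, -128, -124, -76, -36, 0] -> [0, -36, -76, -124, -128, -152, -200] -> -716
  [38, -43, 11, -33] -> [-43, -33] -> [-43, -33] -> [-172, -132] -> [-132, -172] -> -304
  [41, 34, 26, -38] -> [-38] -> [-38] -> [-152] -> [-152] -> -152
  [12, -7, 44, -14, -4, 28, -13] -> [-7, -14, -4, -13] -> [-14, -13, -7, -4] -> [-56, -52, -28, -16] -> [-16, -28, -52, -56] -> -152
  [19, 7, 9, -29, 0, 11, -20, 23] -> [-29, 0, -20] -> [-29, -20, 0] -> [-116, -80, 0] -> [0, -80, -116] -> -196
  [-38, 0, -40, 26, 48, 27, 47, 44, -22, -30] -> [-38, 0, -40, -22, -30] -> [-40, -38, -30, -22, 0] -> [-160, -152, -120, -88, 0] -> [0, -88, -120, -152, -160] -> -520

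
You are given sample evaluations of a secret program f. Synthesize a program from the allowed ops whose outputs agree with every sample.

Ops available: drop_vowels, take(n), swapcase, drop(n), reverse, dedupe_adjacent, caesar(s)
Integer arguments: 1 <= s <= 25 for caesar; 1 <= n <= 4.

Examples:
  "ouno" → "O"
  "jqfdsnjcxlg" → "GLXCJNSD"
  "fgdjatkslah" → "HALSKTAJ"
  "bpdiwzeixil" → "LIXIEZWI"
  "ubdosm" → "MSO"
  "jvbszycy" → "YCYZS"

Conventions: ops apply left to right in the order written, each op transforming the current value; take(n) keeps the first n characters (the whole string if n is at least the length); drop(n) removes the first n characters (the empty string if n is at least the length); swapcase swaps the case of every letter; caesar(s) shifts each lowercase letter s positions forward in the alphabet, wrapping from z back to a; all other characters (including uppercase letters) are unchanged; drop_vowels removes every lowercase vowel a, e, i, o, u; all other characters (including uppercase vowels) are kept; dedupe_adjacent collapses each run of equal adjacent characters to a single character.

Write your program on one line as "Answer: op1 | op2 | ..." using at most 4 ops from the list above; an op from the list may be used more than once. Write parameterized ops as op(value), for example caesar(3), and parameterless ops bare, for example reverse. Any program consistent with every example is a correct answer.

swapcase | drop(3) | reverse

Check, running the answer program on each example:
  "ouno" -> "OUNO" -> "O" -> "O"
  "jqfdsnjcxlg" -> "JQFDSNJCXLG" -> "DSNJCXLG" -> "GLXCJNSD"
  "fgdjatkslah" -> "FGDJATKSLAH" -> "JATKSLAH" -> "HALSKTAJ"
  "bpdiwzeixil" -> "BPDIWZEIXIL" -> "IWZEIXIL" -> "LIXIEZWI"
  "ubdosm" -> "UBDOSM" -> "OSM" -> "MSO"
  "jvbszycy" -> "JVBSZYCY" -> "SZYCY" -> "YCYZS"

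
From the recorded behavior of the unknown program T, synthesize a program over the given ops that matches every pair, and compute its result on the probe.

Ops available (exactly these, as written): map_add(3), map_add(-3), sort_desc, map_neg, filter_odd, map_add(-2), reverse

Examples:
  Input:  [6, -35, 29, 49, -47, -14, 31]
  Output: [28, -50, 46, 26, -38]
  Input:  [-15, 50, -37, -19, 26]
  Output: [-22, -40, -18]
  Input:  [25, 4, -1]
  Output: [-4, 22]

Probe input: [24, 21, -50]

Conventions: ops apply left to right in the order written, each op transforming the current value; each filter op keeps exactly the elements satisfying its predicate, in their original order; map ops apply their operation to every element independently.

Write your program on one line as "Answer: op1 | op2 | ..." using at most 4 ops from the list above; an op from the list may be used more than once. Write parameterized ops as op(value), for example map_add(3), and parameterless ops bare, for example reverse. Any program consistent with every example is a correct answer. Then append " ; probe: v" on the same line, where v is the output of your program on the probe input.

reverse | filter_odd | map_add(-3) ; probe: [18]

Check, running the answer program on each example:
  [6, -35, 29, 49, -47, -14, 31] -> [31, -14, -47, 49, 29, -35, 6] -> [31, -47, 49, 29, -35] -> [28, -50, 46, 26, -38]
  [-15, 50, -37, -19, 26] -> [26, -19, -37, 50, -15] -> [-19, -37, -15] -> [-22, -40, -18]
  [25, 4, -1] -> [-1, 4, 25] -> [-1, 25] -> [-4, 22]
  probe: [24, 21, -50] -> [-50, 21, 24] -> [21] -> [18]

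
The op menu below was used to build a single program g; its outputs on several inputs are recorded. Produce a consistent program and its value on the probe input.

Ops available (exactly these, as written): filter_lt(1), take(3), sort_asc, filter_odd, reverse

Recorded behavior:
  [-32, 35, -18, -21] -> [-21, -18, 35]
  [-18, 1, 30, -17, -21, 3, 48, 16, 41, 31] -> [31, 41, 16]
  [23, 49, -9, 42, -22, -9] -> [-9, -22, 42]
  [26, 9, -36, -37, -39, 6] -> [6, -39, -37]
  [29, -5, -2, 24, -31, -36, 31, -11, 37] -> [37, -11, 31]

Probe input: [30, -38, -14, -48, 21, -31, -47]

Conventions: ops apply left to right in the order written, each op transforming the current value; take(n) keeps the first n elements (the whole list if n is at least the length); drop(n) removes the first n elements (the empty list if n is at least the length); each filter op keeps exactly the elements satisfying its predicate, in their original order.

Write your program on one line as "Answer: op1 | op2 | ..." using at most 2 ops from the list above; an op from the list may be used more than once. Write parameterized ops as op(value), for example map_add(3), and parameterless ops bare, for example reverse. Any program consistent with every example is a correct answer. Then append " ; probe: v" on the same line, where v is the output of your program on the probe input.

reverse | take(3) ; probe: [-47, -31, 21]

Check, running the answer program on each example:
  [-32, 35, -18, -21] -> [-21, -18, 35, -32] -> [-21, -18, 35]
  [-18, 1, 30, -17, -21, 3, 48, 16, 41, 31] -> [31, 41, 16, 48, 3, -21, -17, 30, 1, -18] -> [31, 41, 16]
  [23, 49, -9, 42, -22, -9] -> [-9, -22, 42, -9, 49, 23] -> [-9, -22, 42]
  [26, 9, -36, -37, -39, 6] -> [6, -39, -37, -36, 9, 26] -> [6, -39, -37]
  [29, -5, -2, 24, -31, -36, 31, -11, 37] -> [37, -11, 31, -36, -31, 24, -2, -5, 29] -> [37, -11, 31]
  probe: [30, -38, -14, -48, 21, -31, -47] -> [-47, -31, 21, -48, -14, -38, 30] -> [-47, -31, 21]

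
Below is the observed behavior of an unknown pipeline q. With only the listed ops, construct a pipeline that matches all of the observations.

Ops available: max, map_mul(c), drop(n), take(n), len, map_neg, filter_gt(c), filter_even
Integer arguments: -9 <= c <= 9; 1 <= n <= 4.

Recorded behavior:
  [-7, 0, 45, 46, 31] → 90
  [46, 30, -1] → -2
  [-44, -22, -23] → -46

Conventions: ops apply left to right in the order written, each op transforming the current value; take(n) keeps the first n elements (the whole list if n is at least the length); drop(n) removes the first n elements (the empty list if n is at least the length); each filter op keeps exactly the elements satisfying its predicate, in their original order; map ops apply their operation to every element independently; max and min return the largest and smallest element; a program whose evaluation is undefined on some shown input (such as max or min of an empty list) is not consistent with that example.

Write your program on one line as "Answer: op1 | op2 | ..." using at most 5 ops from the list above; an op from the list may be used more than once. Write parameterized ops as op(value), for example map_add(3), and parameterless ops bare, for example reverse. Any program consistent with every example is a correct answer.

map_neg | map_mul(-2) | take(3) | drop(2) | max

Check, running the answer program on each example:
  [-7, 0, 45, 46, 31] -> [7, 0, -45, -46, -31] -> [-14, 0, 90, 92, 62] -> [-14, 0, 90] -> [90] -> 90
  [46, 30, -1] -> [-46, -30, 1] -> [92, 60, -2] -> [92, 60, -2] -> [-2] -> -2
  [-44, -22, -23] -> [44, 22, 23] -> [-88, -44, -46] -> [-88, -44, -46] -> [-46] -> -46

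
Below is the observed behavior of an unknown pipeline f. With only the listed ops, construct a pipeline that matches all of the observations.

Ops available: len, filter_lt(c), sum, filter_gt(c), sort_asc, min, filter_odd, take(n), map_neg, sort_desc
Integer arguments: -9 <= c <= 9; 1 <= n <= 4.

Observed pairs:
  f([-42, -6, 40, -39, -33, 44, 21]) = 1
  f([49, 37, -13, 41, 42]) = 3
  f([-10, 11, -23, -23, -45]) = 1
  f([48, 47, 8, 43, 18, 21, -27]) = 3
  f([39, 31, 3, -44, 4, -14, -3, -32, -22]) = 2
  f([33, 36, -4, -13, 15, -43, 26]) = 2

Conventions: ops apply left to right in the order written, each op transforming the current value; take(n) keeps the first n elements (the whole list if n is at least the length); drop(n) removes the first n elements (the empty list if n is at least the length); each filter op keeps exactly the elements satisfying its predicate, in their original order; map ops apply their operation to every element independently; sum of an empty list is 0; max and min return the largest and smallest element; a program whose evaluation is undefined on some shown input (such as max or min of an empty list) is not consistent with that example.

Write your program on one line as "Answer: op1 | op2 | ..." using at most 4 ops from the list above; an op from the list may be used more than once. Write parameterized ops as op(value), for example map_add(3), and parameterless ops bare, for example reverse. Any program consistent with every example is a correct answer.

filter_odd | filter_gt(8) | map_neg | len

Check, running the answer program on each example:
  [-42, -6, 40, -39, -33, 44, 21] -> [-39, -33, 21] -> [21] -> [-21] -> 1
  [49, 37, -13, 41, 42] -> [49, 37, -13, 41] -> [49, 37, 41] -> [-49, -37, -41] -> 3
  [-10, 11, -23, -23, -45] -> [11, -23, -23, -45] -> [11] -> [-11] -> 1
  [48, 47, 8, 43, 18, 21, -27] -> [47, 43, 21, -27] -> [47, 43, 21] -> [-47, -43, -21] -> 3
  [39, 31, 3, -44, 4, -14, -3, -32, -22] -> [39, 31, 3, -3] -> [39, 31] -> [-39, -31] -> 2
  [33, 36, -4, -13, 15, -43, 26] -> [33, -13, 15, -43] -> [33, 15] -> [-33, -15] -> 2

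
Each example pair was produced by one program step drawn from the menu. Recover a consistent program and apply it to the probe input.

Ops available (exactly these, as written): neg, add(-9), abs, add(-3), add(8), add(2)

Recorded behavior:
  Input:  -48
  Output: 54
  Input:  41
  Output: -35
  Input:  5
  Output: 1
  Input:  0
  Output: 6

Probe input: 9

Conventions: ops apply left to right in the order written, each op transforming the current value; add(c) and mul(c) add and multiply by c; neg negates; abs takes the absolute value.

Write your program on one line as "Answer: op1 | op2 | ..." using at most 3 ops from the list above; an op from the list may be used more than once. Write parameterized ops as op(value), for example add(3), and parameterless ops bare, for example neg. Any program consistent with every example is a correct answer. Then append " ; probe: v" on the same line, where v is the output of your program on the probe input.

add(2) | neg | add(8) ; probe: -3

Check, running the answer program on each example:
  -48 -> -46 -> 46 -> 54
  41 -> 43 -> -43 -> -35
  5 -> 7 -> -7 -> 1
  0 -> 2 -> -2 -> 6
  probe: 9 -> 11 -> -11 -> -3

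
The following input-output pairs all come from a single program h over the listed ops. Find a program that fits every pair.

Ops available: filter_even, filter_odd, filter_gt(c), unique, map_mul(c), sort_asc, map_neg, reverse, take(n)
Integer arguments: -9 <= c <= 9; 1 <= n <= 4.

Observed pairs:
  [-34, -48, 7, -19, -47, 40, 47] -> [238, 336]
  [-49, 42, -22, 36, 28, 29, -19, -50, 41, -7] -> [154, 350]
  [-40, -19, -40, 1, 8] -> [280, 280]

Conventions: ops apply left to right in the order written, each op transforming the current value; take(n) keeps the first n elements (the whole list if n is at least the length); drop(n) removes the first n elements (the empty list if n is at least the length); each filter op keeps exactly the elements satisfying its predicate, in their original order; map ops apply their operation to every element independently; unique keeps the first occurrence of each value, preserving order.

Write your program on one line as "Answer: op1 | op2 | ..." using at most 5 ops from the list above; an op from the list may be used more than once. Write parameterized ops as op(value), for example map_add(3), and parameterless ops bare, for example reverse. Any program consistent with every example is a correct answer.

map_mul(7) | map_neg | filter_even | filter_gt(-7)

Check, running the answer program on each example:
  [-34, -48, 7, -19, -47, 40, 47] -> [-238, -336, 49, -133, -329, 280, 329] -> [238, 336, -49, 133, 329, -280, -329] -> [238, 336, -280] -> [238, 336]
  [-49, 42, -22, 36, 28, 29, -19, -50, 41, -7] -> [-343, 294, -154, 252, 196, 203, -133, -350, 287, -49] -> [343, -294, 154, -252, -196, -203, 133, 350, -287, 49] -> [-294, 154, -252, -196, 350] -> [154, 350]
  [-40, -19, -40, 1, 8] -> [-280, -133, -280, 7, 56] -> [280, 133, 280, -7, -56] -> [280, 280, -56] -> [280, 280]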